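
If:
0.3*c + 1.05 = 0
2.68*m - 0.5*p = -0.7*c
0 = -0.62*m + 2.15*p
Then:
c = -3.50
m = 0.97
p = 0.28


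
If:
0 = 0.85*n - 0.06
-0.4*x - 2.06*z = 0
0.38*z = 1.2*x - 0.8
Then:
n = 0.07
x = 0.63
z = -0.12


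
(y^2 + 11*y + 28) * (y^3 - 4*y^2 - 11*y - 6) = y^5 + 7*y^4 - 27*y^3 - 239*y^2 - 374*y - 168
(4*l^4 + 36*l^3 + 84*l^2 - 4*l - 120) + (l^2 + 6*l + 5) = 4*l^4 + 36*l^3 + 85*l^2 + 2*l - 115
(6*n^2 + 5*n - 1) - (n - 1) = 6*n^2 + 4*n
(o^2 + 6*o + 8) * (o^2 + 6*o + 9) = o^4 + 12*o^3 + 53*o^2 + 102*o + 72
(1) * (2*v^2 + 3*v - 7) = 2*v^2 + 3*v - 7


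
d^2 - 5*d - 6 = (d - 6)*(d + 1)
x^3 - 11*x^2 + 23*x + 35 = (x - 7)*(x - 5)*(x + 1)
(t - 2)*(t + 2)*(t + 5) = t^3 + 5*t^2 - 4*t - 20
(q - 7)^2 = q^2 - 14*q + 49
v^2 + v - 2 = (v - 1)*(v + 2)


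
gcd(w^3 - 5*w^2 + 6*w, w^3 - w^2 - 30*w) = w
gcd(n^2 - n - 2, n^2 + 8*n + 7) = n + 1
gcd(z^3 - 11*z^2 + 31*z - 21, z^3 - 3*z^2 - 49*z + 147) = z^2 - 10*z + 21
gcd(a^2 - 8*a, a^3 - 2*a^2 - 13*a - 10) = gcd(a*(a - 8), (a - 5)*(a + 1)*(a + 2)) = 1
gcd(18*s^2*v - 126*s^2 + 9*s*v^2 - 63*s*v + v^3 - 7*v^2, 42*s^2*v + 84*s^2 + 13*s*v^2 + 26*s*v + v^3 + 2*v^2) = 6*s + v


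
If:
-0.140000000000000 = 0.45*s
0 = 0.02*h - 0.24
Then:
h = 12.00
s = -0.31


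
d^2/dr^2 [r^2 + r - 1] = 2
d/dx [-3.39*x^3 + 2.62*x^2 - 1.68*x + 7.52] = -10.17*x^2 + 5.24*x - 1.68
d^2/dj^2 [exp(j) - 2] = exp(j)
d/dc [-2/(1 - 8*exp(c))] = -16*exp(c)/(8*exp(c) - 1)^2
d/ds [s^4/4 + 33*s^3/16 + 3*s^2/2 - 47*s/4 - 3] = s^3 + 99*s^2/16 + 3*s - 47/4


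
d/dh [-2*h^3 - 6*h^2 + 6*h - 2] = -6*h^2 - 12*h + 6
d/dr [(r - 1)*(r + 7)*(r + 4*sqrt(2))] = 3*r^2 + 8*sqrt(2)*r + 12*r - 7 + 24*sqrt(2)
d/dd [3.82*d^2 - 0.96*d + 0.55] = 7.64*d - 0.96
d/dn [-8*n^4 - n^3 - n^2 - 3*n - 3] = -32*n^3 - 3*n^2 - 2*n - 3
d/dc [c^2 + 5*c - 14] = 2*c + 5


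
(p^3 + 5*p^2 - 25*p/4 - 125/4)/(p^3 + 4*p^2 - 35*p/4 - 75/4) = (2*p + 5)/(2*p + 3)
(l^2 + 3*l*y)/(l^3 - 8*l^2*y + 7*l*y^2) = (l + 3*y)/(l^2 - 8*l*y + 7*y^2)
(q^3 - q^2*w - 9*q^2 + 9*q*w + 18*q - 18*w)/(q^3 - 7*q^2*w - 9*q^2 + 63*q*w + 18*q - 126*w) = (q - w)/(q - 7*w)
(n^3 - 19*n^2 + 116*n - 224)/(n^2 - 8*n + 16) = (n^2 - 15*n + 56)/(n - 4)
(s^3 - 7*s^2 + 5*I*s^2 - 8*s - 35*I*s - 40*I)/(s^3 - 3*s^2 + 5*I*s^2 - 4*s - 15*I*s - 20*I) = (s - 8)/(s - 4)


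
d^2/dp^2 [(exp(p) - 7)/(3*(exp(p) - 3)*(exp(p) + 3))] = (exp(4*p) - 28*exp(3*p) + 54*exp(2*p) - 252*exp(p) + 81)*exp(p)/(3*(exp(6*p) - 27*exp(4*p) + 243*exp(2*p) - 729))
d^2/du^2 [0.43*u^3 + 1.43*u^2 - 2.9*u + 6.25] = 2.58*u + 2.86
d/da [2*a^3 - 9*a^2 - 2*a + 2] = 6*a^2 - 18*a - 2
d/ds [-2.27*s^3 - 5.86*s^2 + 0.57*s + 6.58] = -6.81*s^2 - 11.72*s + 0.57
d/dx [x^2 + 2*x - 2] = 2*x + 2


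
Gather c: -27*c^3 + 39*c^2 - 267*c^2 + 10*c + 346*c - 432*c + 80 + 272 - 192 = -27*c^3 - 228*c^2 - 76*c + 160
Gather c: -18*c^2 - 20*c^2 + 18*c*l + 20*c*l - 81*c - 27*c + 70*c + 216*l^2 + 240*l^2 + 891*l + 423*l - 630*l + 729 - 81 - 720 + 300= -38*c^2 + c*(38*l - 38) + 456*l^2 + 684*l + 228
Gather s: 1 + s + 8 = s + 9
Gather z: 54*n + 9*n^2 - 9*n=9*n^2 + 45*n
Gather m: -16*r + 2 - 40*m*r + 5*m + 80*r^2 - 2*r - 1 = m*(5 - 40*r) + 80*r^2 - 18*r + 1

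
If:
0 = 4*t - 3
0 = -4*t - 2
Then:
No Solution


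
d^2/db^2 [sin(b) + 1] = -sin(b)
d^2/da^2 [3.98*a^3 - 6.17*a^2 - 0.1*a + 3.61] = 23.88*a - 12.34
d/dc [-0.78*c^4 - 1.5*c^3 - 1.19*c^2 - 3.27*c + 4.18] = -3.12*c^3 - 4.5*c^2 - 2.38*c - 3.27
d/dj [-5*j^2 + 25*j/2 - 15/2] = 25/2 - 10*j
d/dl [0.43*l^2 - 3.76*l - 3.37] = 0.86*l - 3.76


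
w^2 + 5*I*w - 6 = (w + 2*I)*(w + 3*I)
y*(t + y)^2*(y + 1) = t^2*y^2 + t^2*y + 2*t*y^3 + 2*t*y^2 + y^4 + y^3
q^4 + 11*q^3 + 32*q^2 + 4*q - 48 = (q - 1)*(q + 2)*(q + 4)*(q + 6)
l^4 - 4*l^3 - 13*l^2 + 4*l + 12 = (l - 6)*(l - 1)*(l + 1)*(l + 2)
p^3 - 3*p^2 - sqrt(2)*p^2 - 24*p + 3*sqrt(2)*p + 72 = (p - 3)*(p - 4*sqrt(2))*(p + 3*sqrt(2))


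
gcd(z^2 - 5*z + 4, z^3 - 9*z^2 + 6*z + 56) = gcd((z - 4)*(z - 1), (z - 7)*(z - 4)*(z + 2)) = z - 4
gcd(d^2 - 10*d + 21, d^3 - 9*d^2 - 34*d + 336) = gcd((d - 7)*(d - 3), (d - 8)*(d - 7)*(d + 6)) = d - 7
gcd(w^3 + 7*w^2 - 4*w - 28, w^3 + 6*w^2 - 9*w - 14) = w^2 + 5*w - 14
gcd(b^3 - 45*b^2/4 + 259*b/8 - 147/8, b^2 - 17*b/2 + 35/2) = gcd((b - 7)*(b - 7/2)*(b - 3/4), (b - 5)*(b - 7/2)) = b - 7/2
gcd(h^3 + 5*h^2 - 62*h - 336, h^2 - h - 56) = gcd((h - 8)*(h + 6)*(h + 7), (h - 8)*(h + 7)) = h^2 - h - 56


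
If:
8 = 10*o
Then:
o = 4/5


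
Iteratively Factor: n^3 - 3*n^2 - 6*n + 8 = (n + 2)*(n^2 - 5*n + 4) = (n - 1)*(n + 2)*(n - 4)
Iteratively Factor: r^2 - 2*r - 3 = (r - 3)*(r + 1)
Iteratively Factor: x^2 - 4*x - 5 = (x + 1)*(x - 5)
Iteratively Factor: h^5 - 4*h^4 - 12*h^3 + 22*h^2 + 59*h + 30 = (h + 1)*(h^4 - 5*h^3 - 7*h^2 + 29*h + 30) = (h - 5)*(h + 1)*(h^3 - 7*h - 6) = (h - 5)*(h + 1)*(h + 2)*(h^2 - 2*h - 3) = (h - 5)*(h - 3)*(h + 1)*(h + 2)*(h + 1)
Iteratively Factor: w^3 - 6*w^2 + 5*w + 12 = (w - 4)*(w^2 - 2*w - 3) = (w - 4)*(w + 1)*(w - 3)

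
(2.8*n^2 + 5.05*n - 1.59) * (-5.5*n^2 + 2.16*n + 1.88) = -15.4*n^4 - 21.727*n^3 + 24.917*n^2 + 6.0596*n - 2.9892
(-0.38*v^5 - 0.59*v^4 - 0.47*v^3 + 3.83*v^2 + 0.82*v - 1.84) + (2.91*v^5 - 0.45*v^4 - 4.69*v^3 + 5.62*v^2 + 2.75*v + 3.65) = 2.53*v^5 - 1.04*v^4 - 5.16*v^3 + 9.45*v^2 + 3.57*v + 1.81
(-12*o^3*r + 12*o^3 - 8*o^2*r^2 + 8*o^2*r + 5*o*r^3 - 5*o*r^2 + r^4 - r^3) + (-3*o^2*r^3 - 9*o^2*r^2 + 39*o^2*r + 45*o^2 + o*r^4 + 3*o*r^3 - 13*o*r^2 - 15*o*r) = -12*o^3*r + 12*o^3 - 3*o^2*r^3 - 17*o^2*r^2 + 47*o^2*r + 45*o^2 + o*r^4 + 8*o*r^3 - 18*o*r^2 - 15*o*r + r^4 - r^3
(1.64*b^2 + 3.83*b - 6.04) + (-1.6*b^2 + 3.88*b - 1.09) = 0.0399999999999998*b^2 + 7.71*b - 7.13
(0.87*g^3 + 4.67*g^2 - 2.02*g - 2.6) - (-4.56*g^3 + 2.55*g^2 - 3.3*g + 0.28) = 5.43*g^3 + 2.12*g^2 + 1.28*g - 2.88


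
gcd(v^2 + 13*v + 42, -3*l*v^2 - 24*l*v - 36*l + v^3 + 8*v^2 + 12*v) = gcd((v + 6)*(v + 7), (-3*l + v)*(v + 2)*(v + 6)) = v + 6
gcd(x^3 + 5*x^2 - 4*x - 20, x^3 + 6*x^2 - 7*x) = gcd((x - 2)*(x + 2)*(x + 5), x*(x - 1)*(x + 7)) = 1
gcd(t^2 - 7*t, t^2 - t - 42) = t - 7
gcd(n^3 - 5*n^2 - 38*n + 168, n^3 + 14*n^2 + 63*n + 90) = n + 6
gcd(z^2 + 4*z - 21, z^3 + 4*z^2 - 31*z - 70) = z + 7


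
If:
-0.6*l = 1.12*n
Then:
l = -1.86666666666667*n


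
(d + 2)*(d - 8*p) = d^2 - 8*d*p + 2*d - 16*p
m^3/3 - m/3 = m*(m/3 + 1/3)*(m - 1)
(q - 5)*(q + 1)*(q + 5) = q^3 + q^2 - 25*q - 25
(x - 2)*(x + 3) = x^2 + x - 6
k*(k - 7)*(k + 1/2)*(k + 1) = k^4 - 11*k^3/2 - 10*k^2 - 7*k/2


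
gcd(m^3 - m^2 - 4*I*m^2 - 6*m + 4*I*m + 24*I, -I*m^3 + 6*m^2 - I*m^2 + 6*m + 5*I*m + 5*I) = 1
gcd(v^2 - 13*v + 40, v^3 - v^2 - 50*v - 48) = v - 8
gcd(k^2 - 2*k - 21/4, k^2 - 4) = 1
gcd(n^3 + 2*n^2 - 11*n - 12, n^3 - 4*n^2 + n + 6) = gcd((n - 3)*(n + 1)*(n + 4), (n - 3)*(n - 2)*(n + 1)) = n^2 - 2*n - 3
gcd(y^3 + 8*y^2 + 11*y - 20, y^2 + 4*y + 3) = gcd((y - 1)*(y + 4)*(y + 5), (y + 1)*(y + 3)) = 1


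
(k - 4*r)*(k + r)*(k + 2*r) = k^3 - k^2*r - 10*k*r^2 - 8*r^3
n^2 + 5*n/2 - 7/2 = (n - 1)*(n + 7/2)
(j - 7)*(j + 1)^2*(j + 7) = j^4 + 2*j^3 - 48*j^2 - 98*j - 49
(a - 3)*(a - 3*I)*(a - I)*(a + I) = a^4 - 3*a^3 - 3*I*a^3 + a^2 + 9*I*a^2 - 3*a - 3*I*a + 9*I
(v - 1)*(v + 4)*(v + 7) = v^3 + 10*v^2 + 17*v - 28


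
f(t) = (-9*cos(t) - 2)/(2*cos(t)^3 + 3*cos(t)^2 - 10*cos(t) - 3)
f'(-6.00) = -0.37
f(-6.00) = 1.32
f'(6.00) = 0.37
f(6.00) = 1.32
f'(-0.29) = 0.38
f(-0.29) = 1.32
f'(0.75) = -0.55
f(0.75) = 1.08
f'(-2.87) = -0.00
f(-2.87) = 0.87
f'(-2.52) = 0.06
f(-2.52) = 0.88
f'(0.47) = -0.51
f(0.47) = 1.24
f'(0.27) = -0.36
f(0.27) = 1.32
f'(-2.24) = 0.31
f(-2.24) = 0.92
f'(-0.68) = 0.56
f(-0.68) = 1.12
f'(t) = (-9*cos(t) - 2)*(6*sin(t)*cos(t)^2 + 6*sin(t)*cos(t) - 10*sin(t))/(2*cos(t)^3 + 3*cos(t)^2 - 10*cos(t) - 3)^2 + 9*sin(t)/(2*cos(t)^3 + 3*cos(t)^2 - 10*cos(t) - 3) = -(39*cos(t) + 39*cos(2*t)/2 + 9*cos(3*t) + 53/2)*sin(t)/((cos(t) + 3)^2*(3*cos(t) - cos(2*t))^2)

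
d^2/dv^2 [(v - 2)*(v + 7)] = 2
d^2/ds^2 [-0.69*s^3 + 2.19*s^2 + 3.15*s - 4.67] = 4.38 - 4.14*s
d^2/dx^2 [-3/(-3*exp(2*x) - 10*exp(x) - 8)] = 6*(4*(3*exp(x) + 5)^2*exp(x) - (6*exp(x) + 5)*(3*exp(2*x) + 10*exp(x) + 8))*exp(x)/(3*exp(2*x) + 10*exp(x) + 8)^3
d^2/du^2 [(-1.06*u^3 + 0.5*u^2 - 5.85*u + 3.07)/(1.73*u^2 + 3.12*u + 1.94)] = (-3.5527136788005e-15*u^5 + 1.4210854715202e-14*u^4 - 53.9363140000001*u^3 + 6.56480999999997*u^2 + 193.289916*u + 113.743508)/(5.177717*u^6 + 28.013544*u^5 + 67.940214*u^4 + 93.199392*u^3 + 76.187292*u^2 + 35.227296*u + 7.301384)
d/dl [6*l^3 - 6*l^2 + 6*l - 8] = 18*l^2 - 12*l + 6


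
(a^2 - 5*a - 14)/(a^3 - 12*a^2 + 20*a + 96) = (a - 7)/(a^2 - 14*a + 48)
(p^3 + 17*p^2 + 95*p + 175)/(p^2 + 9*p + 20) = (p^2 + 12*p + 35)/(p + 4)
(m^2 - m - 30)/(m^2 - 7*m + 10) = (m^2 - m - 30)/(m^2 - 7*m + 10)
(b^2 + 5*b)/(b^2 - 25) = b/(b - 5)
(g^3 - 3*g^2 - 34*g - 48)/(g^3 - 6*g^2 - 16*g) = (g + 3)/g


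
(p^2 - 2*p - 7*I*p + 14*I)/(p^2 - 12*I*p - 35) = (p - 2)/(p - 5*I)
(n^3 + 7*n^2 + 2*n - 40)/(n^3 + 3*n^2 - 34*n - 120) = (n - 2)/(n - 6)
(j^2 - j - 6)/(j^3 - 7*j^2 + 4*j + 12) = (j^2 - j - 6)/(j^3 - 7*j^2 + 4*j + 12)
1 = 1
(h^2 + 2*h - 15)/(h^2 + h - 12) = (h + 5)/(h + 4)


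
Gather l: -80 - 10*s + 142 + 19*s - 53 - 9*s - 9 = 0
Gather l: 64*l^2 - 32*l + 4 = 64*l^2 - 32*l + 4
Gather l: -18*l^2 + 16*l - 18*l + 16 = -18*l^2 - 2*l + 16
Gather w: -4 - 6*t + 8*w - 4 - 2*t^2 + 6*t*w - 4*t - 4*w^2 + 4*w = -2*t^2 - 10*t - 4*w^2 + w*(6*t + 12) - 8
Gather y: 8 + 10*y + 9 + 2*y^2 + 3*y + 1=2*y^2 + 13*y + 18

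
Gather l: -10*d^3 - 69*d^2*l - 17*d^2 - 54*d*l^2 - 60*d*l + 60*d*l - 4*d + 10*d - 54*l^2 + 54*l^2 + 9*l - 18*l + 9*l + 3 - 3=-10*d^3 - 69*d^2*l - 17*d^2 - 54*d*l^2 + 6*d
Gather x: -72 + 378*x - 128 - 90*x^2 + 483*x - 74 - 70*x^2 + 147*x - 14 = -160*x^2 + 1008*x - 288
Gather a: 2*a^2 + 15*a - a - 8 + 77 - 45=2*a^2 + 14*a + 24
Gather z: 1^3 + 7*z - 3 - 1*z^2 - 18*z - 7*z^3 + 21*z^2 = -7*z^3 + 20*z^2 - 11*z - 2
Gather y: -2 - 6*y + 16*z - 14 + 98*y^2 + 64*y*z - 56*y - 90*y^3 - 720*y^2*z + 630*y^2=-90*y^3 + y^2*(728 - 720*z) + y*(64*z - 62) + 16*z - 16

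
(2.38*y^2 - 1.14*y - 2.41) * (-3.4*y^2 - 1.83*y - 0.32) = -8.092*y^4 - 0.479400000000001*y^3 + 9.5186*y^2 + 4.7751*y + 0.7712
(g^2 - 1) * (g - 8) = g^3 - 8*g^2 - g + 8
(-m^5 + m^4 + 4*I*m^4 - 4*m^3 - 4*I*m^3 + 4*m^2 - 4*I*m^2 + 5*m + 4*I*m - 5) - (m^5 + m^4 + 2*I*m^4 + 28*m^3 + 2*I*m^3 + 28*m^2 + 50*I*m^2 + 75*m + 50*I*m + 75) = -2*m^5 + 2*I*m^4 - 32*m^3 - 6*I*m^3 - 24*m^2 - 54*I*m^2 - 70*m - 46*I*m - 80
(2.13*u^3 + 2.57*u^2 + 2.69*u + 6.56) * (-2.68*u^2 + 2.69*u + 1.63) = -5.7084*u^5 - 1.1579*u^4 + 3.176*u^3 - 6.1556*u^2 + 22.0311*u + 10.6928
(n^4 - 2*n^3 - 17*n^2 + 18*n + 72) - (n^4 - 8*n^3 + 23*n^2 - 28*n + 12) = 6*n^3 - 40*n^2 + 46*n + 60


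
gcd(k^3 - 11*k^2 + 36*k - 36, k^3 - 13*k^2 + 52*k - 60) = k^2 - 8*k + 12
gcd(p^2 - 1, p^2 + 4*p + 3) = p + 1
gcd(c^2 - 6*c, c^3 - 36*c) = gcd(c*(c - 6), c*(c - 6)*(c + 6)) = c^2 - 6*c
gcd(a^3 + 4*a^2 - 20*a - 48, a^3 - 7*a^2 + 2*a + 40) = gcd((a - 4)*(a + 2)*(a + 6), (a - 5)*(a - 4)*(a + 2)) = a^2 - 2*a - 8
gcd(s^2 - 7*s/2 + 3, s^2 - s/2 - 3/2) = s - 3/2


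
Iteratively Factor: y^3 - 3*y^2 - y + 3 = (y - 1)*(y^2 - 2*y - 3) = (y - 3)*(y - 1)*(y + 1)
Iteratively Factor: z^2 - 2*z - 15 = (z - 5)*(z + 3)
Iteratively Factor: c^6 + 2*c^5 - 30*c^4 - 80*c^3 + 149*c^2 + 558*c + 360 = (c + 4)*(c^5 - 2*c^4 - 22*c^3 + 8*c^2 + 117*c + 90) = (c + 1)*(c + 4)*(c^4 - 3*c^3 - 19*c^2 + 27*c + 90) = (c + 1)*(c + 2)*(c + 4)*(c^3 - 5*c^2 - 9*c + 45) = (c + 1)*(c + 2)*(c + 3)*(c + 4)*(c^2 - 8*c + 15) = (c - 5)*(c + 1)*(c + 2)*(c + 3)*(c + 4)*(c - 3)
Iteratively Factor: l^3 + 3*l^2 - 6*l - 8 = (l + 4)*(l^2 - l - 2) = (l - 2)*(l + 4)*(l + 1)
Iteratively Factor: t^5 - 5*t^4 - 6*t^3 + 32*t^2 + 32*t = (t + 1)*(t^4 - 6*t^3 + 32*t) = t*(t + 1)*(t^3 - 6*t^2 + 32) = t*(t + 1)*(t + 2)*(t^2 - 8*t + 16) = t*(t - 4)*(t + 1)*(t + 2)*(t - 4)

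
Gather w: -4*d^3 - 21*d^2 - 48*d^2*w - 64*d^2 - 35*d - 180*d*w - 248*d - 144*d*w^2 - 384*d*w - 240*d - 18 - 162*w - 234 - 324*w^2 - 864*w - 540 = -4*d^3 - 85*d^2 - 523*d + w^2*(-144*d - 324) + w*(-48*d^2 - 564*d - 1026) - 792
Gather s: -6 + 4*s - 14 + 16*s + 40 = 20*s + 20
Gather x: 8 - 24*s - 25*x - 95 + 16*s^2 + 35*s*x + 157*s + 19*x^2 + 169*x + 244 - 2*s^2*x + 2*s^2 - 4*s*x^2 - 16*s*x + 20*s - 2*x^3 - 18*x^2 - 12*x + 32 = 18*s^2 + 153*s - 2*x^3 + x^2*(1 - 4*s) + x*(-2*s^2 + 19*s + 132) + 189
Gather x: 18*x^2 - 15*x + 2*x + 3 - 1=18*x^2 - 13*x + 2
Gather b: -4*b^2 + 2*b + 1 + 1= -4*b^2 + 2*b + 2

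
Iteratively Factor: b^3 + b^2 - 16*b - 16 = (b + 1)*(b^2 - 16) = (b + 1)*(b + 4)*(b - 4)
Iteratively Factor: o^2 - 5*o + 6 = (o - 3)*(o - 2)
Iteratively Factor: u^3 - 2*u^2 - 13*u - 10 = (u - 5)*(u^2 + 3*u + 2) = (u - 5)*(u + 1)*(u + 2)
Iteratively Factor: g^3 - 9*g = (g - 3)*(g^2 + 3*g) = g*(g - 3)*(g + 3)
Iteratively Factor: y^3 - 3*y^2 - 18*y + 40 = (y + 4)*(y^2 - 7*y + 10) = (y - 2)*(y + 4)*(y - 5)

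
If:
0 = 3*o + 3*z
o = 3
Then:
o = 3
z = -3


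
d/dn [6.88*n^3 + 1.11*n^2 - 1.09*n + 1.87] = 20.64*n^2 + 2.22*n - 1.09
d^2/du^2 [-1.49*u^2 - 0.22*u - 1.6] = -2.98000000000000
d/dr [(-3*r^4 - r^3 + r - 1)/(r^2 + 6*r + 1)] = (-6*r^5 - 55*r^4 - 24*r^3 - 4*r^2 + 2*r + 7)/(r^4 + 12*r^3 + 38*r^2 + 12*r + 1)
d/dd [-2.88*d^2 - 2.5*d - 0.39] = -5.76*d - 2.5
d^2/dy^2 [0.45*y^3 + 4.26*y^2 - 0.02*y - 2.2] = 2.7*y + 8.52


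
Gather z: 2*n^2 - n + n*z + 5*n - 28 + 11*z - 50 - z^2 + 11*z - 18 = 2*n^2 + 4*n - z^2 + z*(n + 22) - 96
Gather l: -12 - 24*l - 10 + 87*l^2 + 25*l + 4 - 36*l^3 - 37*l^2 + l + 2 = -36*l^3 + 50*l^2 + 2*l - 16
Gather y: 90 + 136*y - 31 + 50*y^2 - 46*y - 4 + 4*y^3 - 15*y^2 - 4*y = 4*y^3 + 35*y^2 + 86*y + 55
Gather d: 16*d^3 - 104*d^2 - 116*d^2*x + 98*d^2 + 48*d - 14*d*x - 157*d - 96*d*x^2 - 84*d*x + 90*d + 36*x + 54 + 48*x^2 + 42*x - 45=16*d^3 + d^2*(-116*x - 6) + d*(-96*x^2 - 98*x - 19) + 48*x^2 + 78*x + 9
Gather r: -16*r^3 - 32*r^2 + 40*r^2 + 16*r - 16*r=-16*r^3 + 8*r^2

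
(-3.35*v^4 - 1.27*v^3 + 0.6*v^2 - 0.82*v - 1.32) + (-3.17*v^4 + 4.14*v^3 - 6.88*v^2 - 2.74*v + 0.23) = -6.52*v^4 + 2.87*v^3 - 6.28*v^2 - 3.56*v - 1.09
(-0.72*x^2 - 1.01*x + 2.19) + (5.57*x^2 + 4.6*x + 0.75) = 4.85*x^2 + 3.59*x + 2.94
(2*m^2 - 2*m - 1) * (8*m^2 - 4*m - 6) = 16*m^4 - 24*m^3 - 12*m^2 + 16*m + 6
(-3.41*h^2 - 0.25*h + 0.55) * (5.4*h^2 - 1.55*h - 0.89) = -18.414*h^4 + 3.9355*h^3 + 6.3924*h^2 - 0.63*h - 0.4895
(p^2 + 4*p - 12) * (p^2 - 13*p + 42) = p^4 - 9*p^3 - 22*p^2 + 324*p - 504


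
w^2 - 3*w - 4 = (w - 4)*(w + 1)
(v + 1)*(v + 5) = v^2 + 6*v + 5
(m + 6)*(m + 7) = m^2 + 13*m + 42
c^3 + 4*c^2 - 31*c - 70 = (c - 5)*(c + 2)*(c + 7)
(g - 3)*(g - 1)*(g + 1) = g^3 - 3*g^2 - g + 3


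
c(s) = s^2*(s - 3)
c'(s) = s^2 + 2*s*(s - 3)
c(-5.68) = -280.04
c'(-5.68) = 130.87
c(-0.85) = -2.78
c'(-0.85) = 7.27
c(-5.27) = -229.68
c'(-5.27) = 114.94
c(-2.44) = -32.39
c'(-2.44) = 32.50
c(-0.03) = -0.00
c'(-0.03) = 0.18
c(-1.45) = -9.36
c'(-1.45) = 15.01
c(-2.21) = -25.45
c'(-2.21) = 27.91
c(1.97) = -4.00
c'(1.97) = -0.18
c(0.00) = 0.00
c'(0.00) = 0.00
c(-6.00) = -324.00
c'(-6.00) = 144.00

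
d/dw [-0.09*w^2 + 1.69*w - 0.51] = 1.69 - 0.18*w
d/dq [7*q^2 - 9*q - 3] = 14*q - 9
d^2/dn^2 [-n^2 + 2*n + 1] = -2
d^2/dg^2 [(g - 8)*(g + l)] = 2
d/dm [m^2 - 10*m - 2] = 2*m - 10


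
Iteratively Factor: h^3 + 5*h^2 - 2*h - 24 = (h + 3)*(h^2 + 2*h - 8) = (h - 2)*(h + 3)*(h + 4)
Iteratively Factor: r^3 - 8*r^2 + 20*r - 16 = (r - 2)*(r^2 - 6*r + 8) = (r - 4)*(r - 2)*(r - 2)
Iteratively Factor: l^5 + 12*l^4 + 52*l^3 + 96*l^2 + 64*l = (l + 4)*(l^4 + 8*l^3 + 20*l^2 + 16*l) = (l + 2)*(l + 4)*(l^3 + 6*l^2 + 8*l) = l*(l + 2)*(l + 4)*(l^2 + 6*l + 8) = l*(l + 2)*(l + 4)^2*(l + 2)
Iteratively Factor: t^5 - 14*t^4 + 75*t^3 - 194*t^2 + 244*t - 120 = (t - 2)*(t^4 - 12*t^3 + 51*t^2 - 92*t + 60) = (t - 2)^2*(t^3 - 10*t^2 + 31*t - 30) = (t - 3)*(t - 2)^2*(t^2 - 7*t + 10) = (t - 5)*(t - 3)*(t - 2)^2*(t - 2)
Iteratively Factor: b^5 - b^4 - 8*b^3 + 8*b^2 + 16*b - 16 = (b - 2)*(b^4 + b^3 - 6*b^2 - 4*b + 8) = (b - 2)^2*(b^3 + 3*b^2 - 4) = (b - 2)^2*(b - 1)*(b^2 + 4*b + 4) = (b - 2)^2*(b - 1)*(b + 2)*(b + 2)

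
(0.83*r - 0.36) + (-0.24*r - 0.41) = 0.59*r - 0.77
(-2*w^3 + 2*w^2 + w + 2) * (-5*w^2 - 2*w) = 10*w^5 - 6*w^4 - 9*w^3 - 12*w^2 - 4*w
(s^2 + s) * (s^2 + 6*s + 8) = s^4 + 7*s^3 + 14*s^2 + 8*s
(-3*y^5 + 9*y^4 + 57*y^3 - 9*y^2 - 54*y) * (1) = -3*y^5 + 9*y^4 + 57*y^3 - 9*y^2 - 54*y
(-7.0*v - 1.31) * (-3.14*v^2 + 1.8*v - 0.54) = 21.98*v^3 - 8.4866*v^2 + 1.422*v + 0.7074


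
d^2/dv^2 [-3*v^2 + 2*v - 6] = -6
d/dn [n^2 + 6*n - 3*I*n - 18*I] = 2*n + 6 - 3*I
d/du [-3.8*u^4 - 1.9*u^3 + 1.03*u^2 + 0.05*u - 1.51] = -15.2*u^3 - 5.7*u^2 + 2.06*u + 0.05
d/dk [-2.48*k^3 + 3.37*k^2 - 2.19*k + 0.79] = -7.44*k^2 + 6.74*k - 2.19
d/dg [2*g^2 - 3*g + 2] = 4*g - 3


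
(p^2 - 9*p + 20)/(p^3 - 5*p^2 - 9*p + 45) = (p - 4)/(p^2 - 9)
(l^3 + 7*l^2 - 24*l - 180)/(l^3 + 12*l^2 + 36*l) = (l - 5)/l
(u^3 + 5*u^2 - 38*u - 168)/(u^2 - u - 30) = (u^2 + 11*u + 28)/(u + 5)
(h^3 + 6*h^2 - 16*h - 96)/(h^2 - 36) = (h^2 - 16)/(h - 6)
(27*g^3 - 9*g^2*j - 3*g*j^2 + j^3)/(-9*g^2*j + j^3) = (-3*g + j)/j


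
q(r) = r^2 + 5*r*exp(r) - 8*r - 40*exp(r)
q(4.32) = -1399.37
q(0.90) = -93.71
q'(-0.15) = -39.07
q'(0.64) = -67.03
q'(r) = 5*r*exp(r) + 2*r - 35*exp(r) - 8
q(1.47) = -151.60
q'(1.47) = -125.32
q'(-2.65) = -16.71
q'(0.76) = -73.19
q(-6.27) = 89.34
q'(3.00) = -403.71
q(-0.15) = -33.85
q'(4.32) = -1006.89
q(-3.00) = 30.26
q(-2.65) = 24.46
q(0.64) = -74.50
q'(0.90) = -81.22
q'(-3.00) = -16.49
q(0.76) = -82.91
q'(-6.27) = -20.67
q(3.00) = -517.14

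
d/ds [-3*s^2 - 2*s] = -6*s - 2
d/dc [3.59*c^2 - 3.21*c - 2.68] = 7.18*c - 3.21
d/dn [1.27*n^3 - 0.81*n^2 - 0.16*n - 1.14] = 3.81*n^2 - 1.62*n - 0.16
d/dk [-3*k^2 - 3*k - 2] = -6*k - 3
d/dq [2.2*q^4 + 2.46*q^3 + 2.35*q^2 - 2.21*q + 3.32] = 8.8*q^3 + 7.38*q^2 + 4.7*q - 2.21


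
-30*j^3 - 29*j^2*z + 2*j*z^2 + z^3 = (-5*j + z)*(j + z)*(6*j + z)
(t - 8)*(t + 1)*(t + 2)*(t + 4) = t^4 - t^3 - 42*t^2 - 104*t - 64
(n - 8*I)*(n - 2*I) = n^2 - 10*I*n - 16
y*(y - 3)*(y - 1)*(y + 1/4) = y^4 - 15*y^3/4 + 2*y^2 + 3*y/4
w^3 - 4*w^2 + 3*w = w*(w - 3)*(w - 1)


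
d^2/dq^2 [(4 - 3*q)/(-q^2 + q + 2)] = 2*((7 - 9*q)*(-q^2 + q + 2) - (2*q - 1)^2*(3*q - 4))/(-q^2 + q + 2)^3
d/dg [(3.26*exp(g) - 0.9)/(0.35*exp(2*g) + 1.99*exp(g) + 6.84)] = (-1.141*exp(2*g) + 0.63*exp(g) + 24.0894)*exp(g)/(0.1225*exp(4*g) + 1.393*exp(3*g) + 8.7481*exp(2*g) + 27.2232*exp(g) + 46.7856)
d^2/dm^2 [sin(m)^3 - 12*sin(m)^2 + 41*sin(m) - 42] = -9*sin(m)^3 + 48*sin(m)^2 - 35*sin(m) - 24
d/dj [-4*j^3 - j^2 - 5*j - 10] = -12*j^2 - 2*j - 5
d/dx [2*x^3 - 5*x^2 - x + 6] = 6*x^2 - 10*x - 1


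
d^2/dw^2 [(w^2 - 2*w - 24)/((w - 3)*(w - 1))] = 2*(2*w^3 - 81*w^2 + 306*w - 327)/(w^6 - 12*w^5 + 57*w^4 - 136*w^3 + 171*w^2 - 108*w + 27)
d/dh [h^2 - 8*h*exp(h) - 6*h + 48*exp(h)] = -8*h*exp(h) + 2*h + 40*exp(h) - 6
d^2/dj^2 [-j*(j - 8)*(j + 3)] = 10 - 6*j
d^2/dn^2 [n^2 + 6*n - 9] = 2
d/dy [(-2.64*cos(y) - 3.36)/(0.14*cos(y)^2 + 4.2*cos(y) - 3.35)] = (0.3696*sin(y)^2 - 0.940799999999999*cos(y) - 23.3256)*sin(y)/(0.14*cos(y)^2 + 4.2*cos(y) - 3.35)^2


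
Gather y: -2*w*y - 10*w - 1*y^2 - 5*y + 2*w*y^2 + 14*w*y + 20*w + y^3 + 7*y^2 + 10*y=10*w + y^3 + y^2*(2*w + 6) + y*(12*w + 5)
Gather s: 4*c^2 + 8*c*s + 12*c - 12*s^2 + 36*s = 4*c^2 + 12*c - 12*s^2 + s*(8*c + 36)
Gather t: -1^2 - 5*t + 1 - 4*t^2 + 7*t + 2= -4*t^2 + 2*t + 2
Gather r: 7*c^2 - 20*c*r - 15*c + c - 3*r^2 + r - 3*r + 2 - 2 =7*c^2 - 14*c - 3*r^2 + r*(-20*c - 2)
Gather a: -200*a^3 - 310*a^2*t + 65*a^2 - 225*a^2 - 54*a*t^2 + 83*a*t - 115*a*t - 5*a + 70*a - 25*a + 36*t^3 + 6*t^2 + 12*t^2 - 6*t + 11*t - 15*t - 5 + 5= -200*a^3 + a^2*(-310*t - 160) + a*(-54*t^2 - 32*t + 40) + 36*t^3 + 18*t^2 - 10*t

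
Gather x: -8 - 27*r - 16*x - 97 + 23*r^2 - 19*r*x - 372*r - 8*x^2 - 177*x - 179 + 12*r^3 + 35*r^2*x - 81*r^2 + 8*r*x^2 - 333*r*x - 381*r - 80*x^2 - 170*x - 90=12*r^3 - 58*r^2 - 780*r + x^2*(8*r - 88) + x*(35*r^2 - 352*r - 363) - 374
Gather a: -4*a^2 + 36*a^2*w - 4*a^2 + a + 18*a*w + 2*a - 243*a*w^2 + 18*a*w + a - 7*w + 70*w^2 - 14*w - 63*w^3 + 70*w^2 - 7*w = a^2*(36*w - 8) + a*(-243*w^2 + 36*w + 4) - 63*w^3 + 140*w^2 - 28*w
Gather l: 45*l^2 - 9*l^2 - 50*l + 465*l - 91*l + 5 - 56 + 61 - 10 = 36*l^2 + 324*l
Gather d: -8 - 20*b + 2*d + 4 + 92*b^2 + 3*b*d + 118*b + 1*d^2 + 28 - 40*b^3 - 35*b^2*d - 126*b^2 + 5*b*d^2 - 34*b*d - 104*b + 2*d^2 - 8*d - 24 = -40*b^3 - 34*b^2 - 6*b + d^2*(5*b + 3) + d*(-35*b^2 - 31*b - 6)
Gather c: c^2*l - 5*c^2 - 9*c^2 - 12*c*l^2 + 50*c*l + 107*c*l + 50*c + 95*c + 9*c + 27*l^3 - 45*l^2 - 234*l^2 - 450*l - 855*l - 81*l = c^2*(l - 14) + c*(-12*l^2 + 157*l + 154) + 27*l^3 - 279*l^2 - 1386*l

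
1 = 1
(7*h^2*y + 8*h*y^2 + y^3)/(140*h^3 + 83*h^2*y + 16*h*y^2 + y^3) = y*(h + y)/(20*h^2 + 9*h*y + y^2)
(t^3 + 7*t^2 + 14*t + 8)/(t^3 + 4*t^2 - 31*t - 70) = (t^2 + 5*t + 4)/(t^2 + 2*t - 35)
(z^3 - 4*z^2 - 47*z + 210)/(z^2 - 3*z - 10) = (z^2 + z - 42)/(z + 2)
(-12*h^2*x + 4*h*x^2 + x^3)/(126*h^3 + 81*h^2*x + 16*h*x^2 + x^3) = x*(-2*h + x)/(21*h^2 + 10*h*x + x^2)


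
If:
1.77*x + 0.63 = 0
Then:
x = -0.36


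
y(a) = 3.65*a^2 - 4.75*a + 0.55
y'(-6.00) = -48.55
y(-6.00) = 160.45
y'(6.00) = 39.05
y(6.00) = 103.45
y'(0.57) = -0.59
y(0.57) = -0.97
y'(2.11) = 10.65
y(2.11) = 6.78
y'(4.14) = 25.47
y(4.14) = 43.44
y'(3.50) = 20.80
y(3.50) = 28.64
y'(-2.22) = -20.96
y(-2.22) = 29.08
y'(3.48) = 20.65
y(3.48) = 28.22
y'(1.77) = 8.17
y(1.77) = 3.58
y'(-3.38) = -29.42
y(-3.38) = 58.30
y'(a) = 7.3*a - 4.75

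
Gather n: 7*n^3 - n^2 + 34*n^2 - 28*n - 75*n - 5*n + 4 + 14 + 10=7*n^3 + 33*n^2 - 108*n + 28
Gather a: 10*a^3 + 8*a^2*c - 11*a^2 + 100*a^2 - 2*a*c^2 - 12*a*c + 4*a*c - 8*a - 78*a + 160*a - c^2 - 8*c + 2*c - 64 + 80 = 10*a^3 + a^2*(8*c + 89) + a*(-2*c^2 - 8*c + 74) - c^2 - 6*c + 16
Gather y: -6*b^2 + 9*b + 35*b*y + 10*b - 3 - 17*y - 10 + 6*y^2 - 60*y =-6*b^2 + 19*b + 6*y^2 + y*(35*b - 77) - 13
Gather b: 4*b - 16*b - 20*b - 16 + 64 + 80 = 128 - 32*b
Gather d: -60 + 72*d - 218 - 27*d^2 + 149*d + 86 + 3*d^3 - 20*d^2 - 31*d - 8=3*d^3 - 47*d^2 + 190*d - 200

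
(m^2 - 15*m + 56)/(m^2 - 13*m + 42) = (m - 8)/(m - 6)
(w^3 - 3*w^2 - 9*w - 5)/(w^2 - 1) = (w^2 - 4*w - 5)/(w - 1)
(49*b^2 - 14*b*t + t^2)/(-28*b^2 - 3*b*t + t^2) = (-7*b + t)/(4*b + t)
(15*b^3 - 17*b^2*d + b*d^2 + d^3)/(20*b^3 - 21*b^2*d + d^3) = (3*b - d)/(4*b - d)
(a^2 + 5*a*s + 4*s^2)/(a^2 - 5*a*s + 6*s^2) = (a^2 + 5*a*s + 4*s^2)/(a^2 - 5*a*s + 6*s^2)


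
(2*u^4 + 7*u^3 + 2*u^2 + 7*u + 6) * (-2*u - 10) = -4*u^5 - 34*u^4 - 74*u^3 - 34*u^2 - 82*u - 60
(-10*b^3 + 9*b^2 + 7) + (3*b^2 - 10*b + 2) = -10*b^3 + 12*b^2 - 10*b + 9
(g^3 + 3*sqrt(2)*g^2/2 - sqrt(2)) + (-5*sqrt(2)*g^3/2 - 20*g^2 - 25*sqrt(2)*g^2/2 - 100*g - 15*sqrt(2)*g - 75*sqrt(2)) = -5*sqrt(2)*g^3/2 + g^3 - 20*g^2 - 11*sqrt(2)*g^2 - 100*g - 15*sqrt(2)*g - 76*sqrt(2)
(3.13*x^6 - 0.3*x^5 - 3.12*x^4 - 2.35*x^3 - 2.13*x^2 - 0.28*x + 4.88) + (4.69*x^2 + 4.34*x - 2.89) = 3.13*x^6 - 0.3*x^5 - 3.12*x^4 - 2.35*x^3 + 2.56*x^2 + 4.06*x + 1.99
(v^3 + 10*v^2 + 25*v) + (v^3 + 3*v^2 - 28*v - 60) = 2*v^3 + 13*v^2 - 3*v - 60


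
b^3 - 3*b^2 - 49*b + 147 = (b - 7)*(b - 3)*(b + 7)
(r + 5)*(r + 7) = r^2 + 12*r + 35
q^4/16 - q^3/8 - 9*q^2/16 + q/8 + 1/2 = (q/4 + 1/4)*(q/4 + 1/2)*(q - 4)*(q - 1)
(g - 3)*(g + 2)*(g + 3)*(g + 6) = g^4 + 8*g^3 + 3*g^2 - 72*g - 108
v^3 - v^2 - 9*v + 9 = (v - 3)*(v - 1)*(v + 3)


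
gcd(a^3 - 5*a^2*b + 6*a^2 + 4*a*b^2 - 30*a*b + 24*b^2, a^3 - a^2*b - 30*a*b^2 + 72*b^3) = a - 4*b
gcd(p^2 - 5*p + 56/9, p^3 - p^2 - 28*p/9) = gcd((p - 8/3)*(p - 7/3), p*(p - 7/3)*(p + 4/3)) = p - 7/3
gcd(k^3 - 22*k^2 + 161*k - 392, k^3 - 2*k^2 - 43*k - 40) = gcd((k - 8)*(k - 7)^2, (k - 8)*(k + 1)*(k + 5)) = k - 8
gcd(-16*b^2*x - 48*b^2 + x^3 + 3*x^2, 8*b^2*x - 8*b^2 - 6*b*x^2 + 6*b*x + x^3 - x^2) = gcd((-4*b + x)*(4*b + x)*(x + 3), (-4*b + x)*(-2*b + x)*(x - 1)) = -4*b + x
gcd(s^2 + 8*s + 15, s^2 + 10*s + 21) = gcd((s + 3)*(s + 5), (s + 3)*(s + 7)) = s + 3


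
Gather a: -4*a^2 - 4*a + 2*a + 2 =-4*a^2 - 2*a + 2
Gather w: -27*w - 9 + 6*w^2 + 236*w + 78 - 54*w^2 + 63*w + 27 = -48*w^2 + 272*w + 96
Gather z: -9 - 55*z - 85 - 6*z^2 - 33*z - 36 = -6*z^2 - 88*z - 130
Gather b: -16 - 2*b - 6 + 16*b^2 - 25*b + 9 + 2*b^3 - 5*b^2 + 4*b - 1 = 2*b^3 + 11*b^2 - 23*b - 14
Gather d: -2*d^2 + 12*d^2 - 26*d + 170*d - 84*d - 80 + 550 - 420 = 10*d^2 + 60*d + 50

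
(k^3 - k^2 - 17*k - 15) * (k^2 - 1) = k^5 - k^4 - 18*k^3 - 14*k^2 + 17*k + 15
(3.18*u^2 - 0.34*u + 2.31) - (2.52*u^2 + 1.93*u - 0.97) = 0.66*u^2 - 2.27*u + 3.28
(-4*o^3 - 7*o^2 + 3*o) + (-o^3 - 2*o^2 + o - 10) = -5*o^3 - 9*o^2 + 4*o - 10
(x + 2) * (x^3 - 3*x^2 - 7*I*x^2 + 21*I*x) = x^4 - x^3 - 7*I*x^3 - 6*x^2 + 7*I*x^2 + 42*I*x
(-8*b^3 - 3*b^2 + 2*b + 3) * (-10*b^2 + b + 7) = 80*b^5 + 22*b^4 - 79*b^3 - 49*b^2 + 17*b + 21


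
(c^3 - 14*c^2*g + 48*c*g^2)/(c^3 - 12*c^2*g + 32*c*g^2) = (c - 6*g)/(c - 4*g)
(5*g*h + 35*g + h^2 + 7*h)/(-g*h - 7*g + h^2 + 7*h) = (-5*g - h)/(g - h)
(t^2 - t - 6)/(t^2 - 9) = (t + 2)/(t + 3)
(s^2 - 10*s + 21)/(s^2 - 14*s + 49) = (s - 3)/(s - 7)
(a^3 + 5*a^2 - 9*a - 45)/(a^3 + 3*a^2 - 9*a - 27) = (a + 5)/(a + 3)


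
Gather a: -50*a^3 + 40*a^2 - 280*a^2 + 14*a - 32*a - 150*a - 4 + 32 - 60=-50*a^3 - 240*a^2 - 168*a - 32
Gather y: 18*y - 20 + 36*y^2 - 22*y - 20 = 36*y^2 - 4*y - 40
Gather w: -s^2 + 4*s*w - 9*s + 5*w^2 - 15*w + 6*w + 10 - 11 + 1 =-s^2 - 9*s + 5*w^2 + w*(4*s - 9)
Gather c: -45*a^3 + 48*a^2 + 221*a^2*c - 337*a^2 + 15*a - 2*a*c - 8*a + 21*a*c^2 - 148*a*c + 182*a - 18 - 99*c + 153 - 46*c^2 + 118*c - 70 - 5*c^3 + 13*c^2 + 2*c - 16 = -45*a^3 - 289*a^2 + 189*a - 5*c^3 + c^2*(21*a - 33) + c*(221*a^2 - 150*a + 21) + 49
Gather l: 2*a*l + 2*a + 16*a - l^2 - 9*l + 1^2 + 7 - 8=18*a - l^2 + l*(2*a - 9)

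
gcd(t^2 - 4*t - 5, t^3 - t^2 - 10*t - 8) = t + 1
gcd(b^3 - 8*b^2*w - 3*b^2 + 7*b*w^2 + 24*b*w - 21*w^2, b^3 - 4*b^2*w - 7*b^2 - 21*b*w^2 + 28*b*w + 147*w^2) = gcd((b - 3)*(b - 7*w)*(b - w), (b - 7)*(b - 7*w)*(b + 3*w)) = -b + 7*w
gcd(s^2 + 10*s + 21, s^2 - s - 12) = s + 3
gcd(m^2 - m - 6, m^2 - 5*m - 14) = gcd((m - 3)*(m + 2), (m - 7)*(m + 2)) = m + 2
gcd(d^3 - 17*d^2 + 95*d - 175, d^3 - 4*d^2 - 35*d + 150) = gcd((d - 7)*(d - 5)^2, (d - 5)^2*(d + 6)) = d^2 - 10*d + 25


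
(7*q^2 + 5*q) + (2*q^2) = 9*q^2 + 5*q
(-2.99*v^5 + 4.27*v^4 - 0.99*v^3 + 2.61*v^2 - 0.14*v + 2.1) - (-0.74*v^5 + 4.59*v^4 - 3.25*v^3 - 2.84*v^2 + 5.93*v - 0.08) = -2.25*v^5 - 0.32*v^4 + 2.26*v^3 + 5.45*v^2 - 6.07*v + 2.18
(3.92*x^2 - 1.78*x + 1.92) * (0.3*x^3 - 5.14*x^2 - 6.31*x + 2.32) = 1.176*x^5 - 20.6828*x^4 - 15.01*x^3 + 10.4574*x^2 - 16.2448*x + 4.4544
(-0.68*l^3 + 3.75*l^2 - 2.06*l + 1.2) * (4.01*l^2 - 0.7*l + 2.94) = -2.7268*l^5 + 15.5135*l^4 - 12.8848*l^3 + 17.279*l^2 - 6.8964*l + 3.528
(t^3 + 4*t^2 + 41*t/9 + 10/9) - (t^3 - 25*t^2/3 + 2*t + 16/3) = 37*t^2/3 + 23*t/9 - 38/9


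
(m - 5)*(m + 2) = m^2 - 3*m - 10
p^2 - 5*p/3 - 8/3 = (p - 8/3)*(p + 1)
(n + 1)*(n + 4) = n^2 + 5*n + 4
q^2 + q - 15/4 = (q - 3/2)*(q + 5/2)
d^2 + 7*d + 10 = (d + 2)*(d + 5)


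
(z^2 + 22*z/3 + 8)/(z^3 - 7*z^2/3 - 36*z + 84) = (3*z + 4)/(3*z^2 - 25*z + 42)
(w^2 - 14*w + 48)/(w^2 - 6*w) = (w - 8)/w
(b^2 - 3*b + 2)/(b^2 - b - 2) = (b - 1)/(b + 1)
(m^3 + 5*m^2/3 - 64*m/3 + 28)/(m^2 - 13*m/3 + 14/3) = m + 6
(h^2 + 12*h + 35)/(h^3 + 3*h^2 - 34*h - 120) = (h + 7)/(h^2 - 2*h - 24)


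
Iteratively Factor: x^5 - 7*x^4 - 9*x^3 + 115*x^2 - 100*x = (x)*(x^4 - 7*x^3 - 9*x^2 + 115*x - 100) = x*(x + 4)*(x^3 - 11*x^2 + 35*x - 25) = x*(x - 1)*(x + 4)*(x^2 - 10*x + 25) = x*(x - 5)*(x - 1)*(x + 4)*(x - 5)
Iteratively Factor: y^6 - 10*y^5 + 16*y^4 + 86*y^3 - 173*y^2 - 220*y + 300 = (y - 1)*(y^5 - 9*y^4 + 7*y^3 + 93*y^2 - 80*y - 300) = (y - 3)*(y - 1)*(y^4 - 6*y^3 - 11*y^2 + 60*y + 100) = (y - 3)*(y - 1)*(y + 2)*(y^3 - 8*y^2 + 5*y + 50) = (y - 5)*(y - 3)*(y - 1)*(y + 2)*(y^2 - 3*y - 10) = (y - 5)^2*(y - 3)*(y - 1)*(y + 2)*(y + 2)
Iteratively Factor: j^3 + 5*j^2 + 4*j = (j)*(j^2 + 5*j + 4) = j*(j + 1)*(j + 4)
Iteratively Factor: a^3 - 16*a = (a)*(a^2 - 16) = a*(a - 4)*(a + 4)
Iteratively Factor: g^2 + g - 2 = (g - 1)*(g + 2)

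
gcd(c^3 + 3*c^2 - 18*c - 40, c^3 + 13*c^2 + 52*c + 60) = c^2 + 7*c + 10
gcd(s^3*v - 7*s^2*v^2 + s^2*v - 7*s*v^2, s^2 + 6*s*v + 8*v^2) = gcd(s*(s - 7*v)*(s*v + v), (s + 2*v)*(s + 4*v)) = 1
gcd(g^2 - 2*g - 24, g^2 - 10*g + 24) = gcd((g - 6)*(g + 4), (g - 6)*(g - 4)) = g - 6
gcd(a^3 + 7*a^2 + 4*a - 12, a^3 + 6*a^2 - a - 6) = a^2 + 5*a - 6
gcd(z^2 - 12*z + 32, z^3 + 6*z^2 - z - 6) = 1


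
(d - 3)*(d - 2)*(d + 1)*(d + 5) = d^4 + d^3 - 19*d^2 + 11*d + 30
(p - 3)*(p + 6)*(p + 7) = p^3 + 10*p^2 + 3*p - 126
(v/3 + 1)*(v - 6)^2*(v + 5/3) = v^4/3 - 22*v^3/9 - 5*v^2 + 36*v + 60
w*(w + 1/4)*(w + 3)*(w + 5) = w^4 + 33*w^3/4 + 17*w^2 + 15*w/4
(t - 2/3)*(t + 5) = t^2 + 13*t/3 - 10/3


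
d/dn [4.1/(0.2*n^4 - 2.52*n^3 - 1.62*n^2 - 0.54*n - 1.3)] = (-3.28*n^3 + 30.996*n^2 + 13.284*n + 2.214)/(-0.2*n^4 + 2.52*n^3 + 1.62*n^2 + 0.54*n + 1.3)^2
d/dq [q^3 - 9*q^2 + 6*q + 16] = 3*q^2 - 18*q + 6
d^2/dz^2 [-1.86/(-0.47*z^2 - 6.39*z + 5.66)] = (-0.821748*z^2 - 11.172276*z + 1.86*(0.94*z + 6.39)*(1.88*z + 12.78) + 9.895944)/(0.47*z^2 + 6.39*z - 5.66)^3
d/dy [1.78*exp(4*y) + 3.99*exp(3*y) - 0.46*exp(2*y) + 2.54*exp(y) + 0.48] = (7.12*exp(3*y) + 11.97*exp(2*y) - 0.92*exp(y) + 2.54)*exp(y)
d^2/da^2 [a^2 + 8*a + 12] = 2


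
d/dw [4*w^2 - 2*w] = 8*w - 2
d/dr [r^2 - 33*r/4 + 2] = 2*r - 33/4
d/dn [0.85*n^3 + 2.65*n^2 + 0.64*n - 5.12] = 2.55*n^2 + 5.3*n + 0.64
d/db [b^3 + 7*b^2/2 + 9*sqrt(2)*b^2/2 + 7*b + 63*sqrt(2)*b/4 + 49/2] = 3*b^2 + 7*b + 9*sqrt(2)*b + 7 + 63*sqrt(2)/4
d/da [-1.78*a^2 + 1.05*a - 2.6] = 1.05 - 3.56*a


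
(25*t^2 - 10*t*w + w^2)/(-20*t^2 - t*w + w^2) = (-5*t + w)/(4*t + w)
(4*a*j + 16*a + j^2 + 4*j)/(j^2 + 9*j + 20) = (4*a + j)/(j + 5)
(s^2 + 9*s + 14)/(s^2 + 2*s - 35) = (s + 2)/(s - 5)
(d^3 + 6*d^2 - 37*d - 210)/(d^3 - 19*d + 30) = (d^2 + d - 42)/(d^2 - 5*d + 6)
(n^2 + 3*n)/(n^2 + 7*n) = (n + 3)/(n + 7)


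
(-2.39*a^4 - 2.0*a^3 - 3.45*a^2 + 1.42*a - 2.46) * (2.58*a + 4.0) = -6.1662*a^5 - 14.72*a^4 - 16.901*a^3 - 10.1364*a^2 - 0.6668*a - 9.84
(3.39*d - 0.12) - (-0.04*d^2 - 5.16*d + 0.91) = 0.04*d^2 + 8.55*d - 1.03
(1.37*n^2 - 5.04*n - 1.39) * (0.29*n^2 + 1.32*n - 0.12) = 0.3973*n^4 + 0.3468*n^3 - 7.2203*n^2 - 1.23*n + 0.1668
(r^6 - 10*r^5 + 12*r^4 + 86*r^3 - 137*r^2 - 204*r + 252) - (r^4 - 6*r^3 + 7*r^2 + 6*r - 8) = r^6 - 10*r^5 + 11*r^4 + 92*r^3 - 144*r^2 - 210*r + 260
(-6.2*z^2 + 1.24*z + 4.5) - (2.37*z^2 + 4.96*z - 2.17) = -8.57*z^2 - 3.72*z + 6.67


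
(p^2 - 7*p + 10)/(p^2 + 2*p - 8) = (p - 5)/(p + 4)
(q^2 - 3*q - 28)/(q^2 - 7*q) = (q + 4)/q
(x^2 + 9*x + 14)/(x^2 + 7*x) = (x + 2)/x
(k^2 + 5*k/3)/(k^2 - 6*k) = (k + 5/3)/(k - 6)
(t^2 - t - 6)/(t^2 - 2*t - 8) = (t - 3)/(t - 4)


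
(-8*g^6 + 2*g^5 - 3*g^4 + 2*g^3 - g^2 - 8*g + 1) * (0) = 0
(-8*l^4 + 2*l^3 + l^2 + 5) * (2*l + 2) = -16*l^5 - 12*l^4 + 6*l^3 + 2*l^2 + 10*l + 10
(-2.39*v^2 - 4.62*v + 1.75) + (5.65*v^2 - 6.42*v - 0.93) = 3.26*v^2 - 11.04*v + 0.82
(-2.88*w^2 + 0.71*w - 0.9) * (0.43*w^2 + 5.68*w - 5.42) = -1.2384*w^4 - 16.0531*w^3 + 19.2554*w^2 - 8.9602*w + 4.878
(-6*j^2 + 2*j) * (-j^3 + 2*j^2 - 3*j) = 6*j^5 - 14*j^4 + 22*j^3 - 6*j^2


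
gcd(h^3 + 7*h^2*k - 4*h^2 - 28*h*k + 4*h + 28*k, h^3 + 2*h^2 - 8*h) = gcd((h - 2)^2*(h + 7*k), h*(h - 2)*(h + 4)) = h - 2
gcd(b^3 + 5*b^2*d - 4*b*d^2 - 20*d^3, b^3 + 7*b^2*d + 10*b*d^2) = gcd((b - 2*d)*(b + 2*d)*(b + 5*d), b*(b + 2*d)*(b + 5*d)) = b^2 + 7*b*d + 10*d^2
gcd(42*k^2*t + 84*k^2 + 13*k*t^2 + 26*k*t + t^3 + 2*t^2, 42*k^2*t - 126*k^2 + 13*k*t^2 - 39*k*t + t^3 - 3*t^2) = 42*k^2 + 13*k*t + t^2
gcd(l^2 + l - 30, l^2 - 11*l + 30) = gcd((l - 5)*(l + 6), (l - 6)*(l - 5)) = l - 5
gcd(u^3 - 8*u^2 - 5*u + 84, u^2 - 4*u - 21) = u^2 - 4*u - 21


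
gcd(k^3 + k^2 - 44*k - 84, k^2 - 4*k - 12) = k + 2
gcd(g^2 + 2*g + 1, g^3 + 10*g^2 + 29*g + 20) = g + 1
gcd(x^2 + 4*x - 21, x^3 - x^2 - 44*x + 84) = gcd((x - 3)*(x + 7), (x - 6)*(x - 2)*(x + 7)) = x + 7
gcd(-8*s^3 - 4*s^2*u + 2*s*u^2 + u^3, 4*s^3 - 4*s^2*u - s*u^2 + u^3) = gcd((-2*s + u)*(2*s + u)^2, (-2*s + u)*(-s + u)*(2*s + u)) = 4*s^2 - u^2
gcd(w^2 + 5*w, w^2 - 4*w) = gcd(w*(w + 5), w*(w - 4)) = w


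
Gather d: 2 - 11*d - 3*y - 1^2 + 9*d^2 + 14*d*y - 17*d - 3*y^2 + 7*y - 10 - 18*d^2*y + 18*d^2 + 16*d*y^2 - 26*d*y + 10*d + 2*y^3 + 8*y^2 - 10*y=d^2*(27 - 18*y) + d*(16*y^2 - 12*y - 18) + 2*y^3 + 5*y^2 - 6*y - 9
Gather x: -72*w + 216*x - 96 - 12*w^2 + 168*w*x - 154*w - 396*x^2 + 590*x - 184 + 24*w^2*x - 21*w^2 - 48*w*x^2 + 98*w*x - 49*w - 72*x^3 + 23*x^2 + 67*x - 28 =-33*w^2 - 275*w - 72*x^3 + x^2*(-48*w - 373) + x*(24*w^2 + 266*w + 873) - 308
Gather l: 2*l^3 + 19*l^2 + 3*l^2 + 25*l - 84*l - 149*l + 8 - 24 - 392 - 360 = 2*l^3 + 22*l^2 - 208*l - 768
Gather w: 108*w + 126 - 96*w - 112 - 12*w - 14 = 0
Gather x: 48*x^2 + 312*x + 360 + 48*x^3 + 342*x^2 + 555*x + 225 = 48*x^3 + 390*x^2 + 867*x + 585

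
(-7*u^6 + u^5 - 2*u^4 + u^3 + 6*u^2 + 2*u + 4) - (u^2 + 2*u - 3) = -7*u^6 + u^5 - 2*u^4 + u^3 + 5*u^2 + 7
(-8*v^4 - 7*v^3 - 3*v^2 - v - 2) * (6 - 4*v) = 32*v^5 - 20*v^4 - 30*v^3 - 14*v^2 + 2*v - 12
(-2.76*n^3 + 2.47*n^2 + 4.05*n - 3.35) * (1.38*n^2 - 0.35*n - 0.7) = -3.8088*n^5 + 4.3746*n^4 + 6.6565*n^3 - 7.7695*n^2 - 1.6625*n + 2.345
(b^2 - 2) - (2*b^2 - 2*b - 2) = -b^2 + 2*b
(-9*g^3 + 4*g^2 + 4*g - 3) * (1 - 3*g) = 27*g^4 - 21*g^3 - 8*g^2 + 13*g - 3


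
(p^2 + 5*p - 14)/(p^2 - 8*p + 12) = (p + 7)/(p - 6)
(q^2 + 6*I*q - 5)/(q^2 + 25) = (q + I)/(q - 5*I)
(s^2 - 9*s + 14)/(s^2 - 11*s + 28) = (s - 2)/(s - 4)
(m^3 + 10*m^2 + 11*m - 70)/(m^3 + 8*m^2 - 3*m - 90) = (m^2 + 5*m - 14)/(m^2 + 3*m - 18)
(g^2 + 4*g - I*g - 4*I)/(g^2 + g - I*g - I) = (g + 4)/(g + 1)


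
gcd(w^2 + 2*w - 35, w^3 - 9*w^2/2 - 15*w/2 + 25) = w - 5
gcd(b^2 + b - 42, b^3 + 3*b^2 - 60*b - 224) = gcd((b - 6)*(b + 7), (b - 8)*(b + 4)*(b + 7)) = b + 7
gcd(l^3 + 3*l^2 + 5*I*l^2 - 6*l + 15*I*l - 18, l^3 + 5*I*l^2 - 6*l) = l^2 + 5*I*l - 6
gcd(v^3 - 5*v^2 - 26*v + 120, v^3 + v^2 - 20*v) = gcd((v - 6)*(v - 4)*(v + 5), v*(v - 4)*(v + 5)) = v^2 + v - 20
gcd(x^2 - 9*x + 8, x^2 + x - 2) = x - 1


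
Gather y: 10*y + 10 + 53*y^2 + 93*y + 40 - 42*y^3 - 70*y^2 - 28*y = -42*y^3 - 17*y^2 + 75*y + 50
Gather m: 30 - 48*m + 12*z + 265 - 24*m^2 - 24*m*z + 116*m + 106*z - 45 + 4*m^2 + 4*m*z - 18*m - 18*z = -20*m^2 + m*(50 - 20*z) + 100*z + 250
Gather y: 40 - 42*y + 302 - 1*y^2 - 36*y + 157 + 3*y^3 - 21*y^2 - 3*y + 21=3*y^3 - 22*y^2 - 81*y + 520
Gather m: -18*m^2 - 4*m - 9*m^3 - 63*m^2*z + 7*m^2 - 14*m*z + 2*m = -9*m^3 + m^2*(-63*z - 11) + m*(-14*z - 2)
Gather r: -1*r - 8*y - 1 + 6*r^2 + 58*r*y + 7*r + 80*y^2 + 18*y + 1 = 6*r^2 + r*(58*y + 6) + 80*y^2 + 10*y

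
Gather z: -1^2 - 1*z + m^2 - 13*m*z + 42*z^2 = m^2 + 42*z^2 + z*(-13*m - 1) - 1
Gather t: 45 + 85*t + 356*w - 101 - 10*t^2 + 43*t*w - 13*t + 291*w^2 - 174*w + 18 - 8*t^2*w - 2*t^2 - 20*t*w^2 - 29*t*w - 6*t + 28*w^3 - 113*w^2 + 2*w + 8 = t^2*(-8*w - 12) + t*(-20*w^2 + 14*w + 66) + 28*w^3 + 178*w^2 + 184*w - 30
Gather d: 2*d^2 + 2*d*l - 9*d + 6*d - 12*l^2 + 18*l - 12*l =2*d^2 + d*(2*l - 3) - 12*l^2 + 6*l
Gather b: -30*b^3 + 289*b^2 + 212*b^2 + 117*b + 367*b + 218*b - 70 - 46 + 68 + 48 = -30*b^3 + 501*b^2 + 702*b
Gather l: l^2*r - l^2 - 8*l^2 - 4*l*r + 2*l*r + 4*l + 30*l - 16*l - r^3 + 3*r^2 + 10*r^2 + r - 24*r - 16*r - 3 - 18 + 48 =l^2*(r - 9) + l*(18 - 2*r) - r^3 + 13*r^2 - 39*r + 27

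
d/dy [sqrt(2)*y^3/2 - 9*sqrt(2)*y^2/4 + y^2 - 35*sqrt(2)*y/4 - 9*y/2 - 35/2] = 3*sqrt(2)*y^2/2 - 9*sqrt(2)*y/2 + 2*y - 35*sqrt(2)/4 - 9/2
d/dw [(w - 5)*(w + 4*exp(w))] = w + (w - 5)*(4*exp(w) + 1) + 4*exp(w)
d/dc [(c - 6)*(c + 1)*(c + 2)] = 3*c^2 - 6*c - 16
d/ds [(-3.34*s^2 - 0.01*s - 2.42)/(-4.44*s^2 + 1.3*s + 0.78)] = (-4.3864*s^2 - 26.7*s + 3.1382)/(19.7136*s^4 - 11.544*s^3 - 5.2364*s^2 + 2.028*s + 0.6084)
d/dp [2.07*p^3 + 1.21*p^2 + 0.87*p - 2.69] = 6.21*p^2 + 2.42*p + 0.87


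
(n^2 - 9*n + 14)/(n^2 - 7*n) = (n - 2)/n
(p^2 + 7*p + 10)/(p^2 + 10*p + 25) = (p + 2)/(p + 5)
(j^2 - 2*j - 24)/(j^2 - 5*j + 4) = (j^2 - 2*j - 24)/(j^2 - 5*j + 4)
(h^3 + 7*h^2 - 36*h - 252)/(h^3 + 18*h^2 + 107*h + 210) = (h - 6)/(h + 5)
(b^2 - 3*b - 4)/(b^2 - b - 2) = (b - 4)/(b - 2)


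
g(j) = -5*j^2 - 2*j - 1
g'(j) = -10*j - 2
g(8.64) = -391.53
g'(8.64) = -88.40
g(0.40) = -2.60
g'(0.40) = -6.00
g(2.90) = -48.85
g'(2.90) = -31.00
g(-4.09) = -76.46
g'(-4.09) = 38.90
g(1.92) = -23.27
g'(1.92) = -21.20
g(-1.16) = -5.41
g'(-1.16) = 9.60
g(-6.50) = -199.25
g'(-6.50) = 63.00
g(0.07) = -1.16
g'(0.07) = -2.70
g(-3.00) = -40.00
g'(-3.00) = 28.00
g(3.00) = -52.00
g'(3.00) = -32.00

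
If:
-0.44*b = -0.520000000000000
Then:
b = 1.18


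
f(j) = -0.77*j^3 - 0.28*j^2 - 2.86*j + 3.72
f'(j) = -2.31*j^2 - 0.56*j - 2.86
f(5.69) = -163.47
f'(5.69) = -80.84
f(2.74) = -22.06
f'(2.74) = -21.74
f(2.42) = -15.75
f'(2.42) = -17.74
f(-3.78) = 52.12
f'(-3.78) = -33.75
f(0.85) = 0.61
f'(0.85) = -5.00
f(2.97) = -27.42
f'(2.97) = -24.90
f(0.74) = 1.14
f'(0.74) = -4.54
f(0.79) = 0.91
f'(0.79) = -4.74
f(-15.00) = 2582.37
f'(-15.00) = -514.21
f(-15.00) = 2582.37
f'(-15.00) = -514.21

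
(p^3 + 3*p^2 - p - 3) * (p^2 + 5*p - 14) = p^5 + 8*p^4 - 50*p^2 - p + 42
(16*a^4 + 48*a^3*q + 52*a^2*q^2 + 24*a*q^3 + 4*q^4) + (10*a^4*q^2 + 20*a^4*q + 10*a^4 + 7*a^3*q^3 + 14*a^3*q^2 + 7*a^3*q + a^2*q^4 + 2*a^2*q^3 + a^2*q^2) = 10*a^4*q^2 + 20*a^4*q + 26*a^4 + 7*a^3*q^3 + 14*a^3*q^2 + 55*a^3*q + a^2*q^4 + 2*a^2*q^3 + 53*a^2*q^2 + 24*a*q^3 + 4*q^4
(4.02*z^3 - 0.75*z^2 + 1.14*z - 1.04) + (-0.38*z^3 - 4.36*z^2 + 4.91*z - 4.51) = 3.64*z^3 - 5.11*z^2 + 6.05*z - 5.55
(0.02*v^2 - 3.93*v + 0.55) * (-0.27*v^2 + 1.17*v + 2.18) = -0.0054*v^4 + 1.0845*v^3 - 4.703*v^2 - 7.9239*v + 1.199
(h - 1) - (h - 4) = 3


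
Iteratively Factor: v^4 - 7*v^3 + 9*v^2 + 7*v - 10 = (v + 1)*(v^3 - 8*v^2 + 17*v - 10) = (v - 5)*(v + 1)*(v^2 - 3*v + 2) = (v - 5)*(v - 1)*(v + 1)*(v - 2)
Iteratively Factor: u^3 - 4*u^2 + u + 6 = (u - 2)*(u^2 - 2*u - 3) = (u - 2)*(u + 1)*(u - 3)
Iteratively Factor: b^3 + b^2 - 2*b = (b + 2)*(b^2 - b) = b*(b + 2)*(b - 1)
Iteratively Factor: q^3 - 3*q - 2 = (q + 1)*(q^2 - q - 2) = (q - 2)*(q + 1)*(q + 1)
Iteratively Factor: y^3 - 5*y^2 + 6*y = (y)*(y^2 - 5*y + 6) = y*(y - 3)*(y - 2)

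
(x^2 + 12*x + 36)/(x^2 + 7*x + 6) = (x + 6)/(x + 1)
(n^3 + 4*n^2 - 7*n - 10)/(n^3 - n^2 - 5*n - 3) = (n^2 + 3*n - 10)/(n^2 - 2*n - 3)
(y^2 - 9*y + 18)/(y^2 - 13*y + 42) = (y - 3)/(y - 7)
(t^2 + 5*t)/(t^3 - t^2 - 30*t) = 1/(t - 6)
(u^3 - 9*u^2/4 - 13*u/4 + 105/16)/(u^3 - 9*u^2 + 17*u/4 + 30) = (8*u^2 + 2*u - 21)/(4*(2*u^2 - 13*u - 24))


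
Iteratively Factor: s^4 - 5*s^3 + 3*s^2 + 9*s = (s - 3)*(s^3 - 2*s^2 - 3*s) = (s - 3)*(s + 1)*(s^2 - 3*s) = s*(s - 3)*(s + 1)*(s - 3)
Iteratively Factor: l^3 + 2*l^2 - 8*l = (l + 4)*(l^2 - 2*l) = l*(l + 4)*(l - 2)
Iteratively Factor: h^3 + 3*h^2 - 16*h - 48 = (h - 4)*(h^2 + 7*h + 12) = (h - 4)*(h + 3)*(h + 4)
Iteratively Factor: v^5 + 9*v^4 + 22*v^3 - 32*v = (v + 4)*(v^4 + 5*v^3 + 2*v^2 - 8*v) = (v + 4)^2*(v^3 + v^2 - 2*v) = (v - 1)*(v + 4)^2*(v^2 + 2*v) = v*(v - 1)*(v + 4)^2*(v + 2)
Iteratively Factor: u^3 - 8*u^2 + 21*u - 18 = (u - 2)*(u^2 - 6*u + 9) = (u - 3)*(u - 2)*(u - 3)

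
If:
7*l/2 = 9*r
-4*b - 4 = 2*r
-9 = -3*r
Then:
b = -5/2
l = 54/7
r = 3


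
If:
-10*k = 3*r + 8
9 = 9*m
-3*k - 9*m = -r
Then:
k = -35/19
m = 1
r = 66/19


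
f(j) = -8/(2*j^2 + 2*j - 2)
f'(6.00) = 0.03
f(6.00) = -0.10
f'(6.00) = 0.03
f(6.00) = -0.10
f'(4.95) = 0.05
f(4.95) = -0.14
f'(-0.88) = -2.49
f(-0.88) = 3.62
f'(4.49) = 0.07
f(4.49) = -0.17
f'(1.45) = 2.39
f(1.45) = -1.57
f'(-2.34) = -3.23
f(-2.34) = -1.87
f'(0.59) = 2275.81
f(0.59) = 64.62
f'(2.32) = 0.50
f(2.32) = -0.60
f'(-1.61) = -27714.49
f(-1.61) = 223.46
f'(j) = -8*(-4*j - 2)/(2*j^2 + 2*j - 2)^2 = 4*(2*j + 1)/(j^2 + j - 1)^2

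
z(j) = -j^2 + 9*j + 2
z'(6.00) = -3.00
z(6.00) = 20.00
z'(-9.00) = 27.00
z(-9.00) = -160.00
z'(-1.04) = 11.08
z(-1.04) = -8.44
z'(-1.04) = 11.08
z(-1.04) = -8.44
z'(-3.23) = 15.46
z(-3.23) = -37.50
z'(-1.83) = 12.66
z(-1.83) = -17.82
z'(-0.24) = 9.48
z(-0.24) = -0.22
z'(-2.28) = 13.56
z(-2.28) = -23.72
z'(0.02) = 8.96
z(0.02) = 2.18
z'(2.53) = 3.94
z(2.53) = 18.37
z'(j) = 9 - 2*j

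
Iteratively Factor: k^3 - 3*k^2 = (k - 3)*(k^2) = k*(k - 3)*(k)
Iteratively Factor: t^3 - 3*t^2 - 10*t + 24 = (t - 4)*(t^2 + t - 6) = (t - 4)*(t - 2)*(t + 3)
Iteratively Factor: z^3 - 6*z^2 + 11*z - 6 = (z - 1)*(z^2 - 5*z + 6) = (z - 3)*(z - 1)*(z - 2)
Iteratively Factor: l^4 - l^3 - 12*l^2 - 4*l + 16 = (l + 2)*(l^3 - 3*l^2 - 6*l + 8) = (l - 4)*(l + 2)*(l^2 + l - 2) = (l - 4)*(l + 2)^2*(l - 1)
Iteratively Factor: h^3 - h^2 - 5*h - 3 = (h + 1)*(h^2 - 2*h - 3) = (h + 1)^2*(h - 3)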